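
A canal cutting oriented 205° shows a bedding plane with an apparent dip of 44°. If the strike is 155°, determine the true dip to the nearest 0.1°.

51.6°

β = acute angle between strike 155° and section 205° = 50°.
tan(true dip) = tan 44° / sin 50° = 1.2606
δ = arctan(1.2606) = 51.58°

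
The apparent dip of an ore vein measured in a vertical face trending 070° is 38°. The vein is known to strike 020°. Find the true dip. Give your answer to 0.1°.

β = acute angle between strike 020° and section 070° = 50°.
tan δ = tan α / sin β = tan 38° / sin 50° = 0.7813 / 0.7660 = 1.0199
true dip = arctan 1.0199 = 45.56°

45.6°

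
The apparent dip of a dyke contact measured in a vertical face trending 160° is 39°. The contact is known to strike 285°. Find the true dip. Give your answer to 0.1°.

The section is 55° from the strike.
tan(true dip) = tan 39° / sin 55° = 0.9886
δ = arctan(0.9886) = 44.67°

44.7°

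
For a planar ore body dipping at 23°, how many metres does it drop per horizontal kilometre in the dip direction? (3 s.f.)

424 m

drop per km = 1000 × tan 23° = 1000 × 0.4245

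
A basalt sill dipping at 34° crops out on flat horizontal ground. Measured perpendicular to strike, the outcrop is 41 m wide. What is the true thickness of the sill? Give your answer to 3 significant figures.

22.9 m

True thickness t = w · sin(dip) = 41 × sin 34°
t = 41 × 0.5592 = 22.927 m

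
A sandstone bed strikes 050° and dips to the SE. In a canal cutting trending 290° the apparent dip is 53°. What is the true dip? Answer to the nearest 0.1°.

56.9°

The section is 60° from the strike.
tan(true dip) = tan 53° / sin 60° = 1.5323
δ = arctan(1.5323) = 56.87°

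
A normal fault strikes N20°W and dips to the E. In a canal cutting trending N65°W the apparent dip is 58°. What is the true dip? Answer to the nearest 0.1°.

The section is 45° from the strike.
tan(true dip) = tan 58° / sin 45° = 2.2632
δ = arctan(2.2632) = 66.16°

66.2°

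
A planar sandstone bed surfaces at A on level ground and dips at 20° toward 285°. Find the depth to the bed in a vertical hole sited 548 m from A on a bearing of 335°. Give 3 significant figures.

The hole lies 50° from the dip direction, so the down-dip offset is 548 × cos 50° = 352.25 m.
Depth = down-dip offset × tan(dip) = 352.25 × tan 20° = 352.25 × 0.3640
Depth = 128.21 m

128 m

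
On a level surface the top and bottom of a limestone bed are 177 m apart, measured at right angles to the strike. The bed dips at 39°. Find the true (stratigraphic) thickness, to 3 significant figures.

True thickness t = w · sin(dip) = 177 × sin 39°
t = 177 × 0.6293 = 111.390 m

111 m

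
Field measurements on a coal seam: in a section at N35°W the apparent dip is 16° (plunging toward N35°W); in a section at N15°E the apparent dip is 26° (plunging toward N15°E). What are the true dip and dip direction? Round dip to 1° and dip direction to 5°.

true dip 26°, dip direction 020°

Represent each trace as a vector plunging at its apparent dip toward its trend (east-north-up frame): v₁ = (-0.551, 0.787, -0.276), v₂ = (0.233, 0.868, -0.438).
The plane normal is n = v₁ × v₂ ∝ (0.106, 0.306, 0.662).
Dip δ = arctan(|n_h|/n_z) = arctan(0.324/0.662) = 26.1°.
The horizontal component of n points toward azimuth atan2(n_x, n_y) = 19°, the dip direction.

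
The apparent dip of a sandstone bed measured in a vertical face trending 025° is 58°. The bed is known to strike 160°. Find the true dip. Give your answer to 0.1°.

66.2°

The section is 45° from the strike.
tan(true dip) = tan 58° / sin 45° = 2.2632
δ = arctan(2.2632) = 66.16°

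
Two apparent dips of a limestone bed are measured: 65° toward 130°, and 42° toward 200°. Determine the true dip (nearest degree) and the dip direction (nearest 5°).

Each apparent-dip line lies in the plane. As unit vectors (x east, y north, z up), v₁ plunges 65°→130° and v₂ plunges 42°→200°.
Cross product v₁ × v₂ gives the pole to the plane: n ∝ (0.451, -0.447, 0.295).
True dip = arccos(n_z / |n|) = arccos(0.4214) = 65.1°.
The horizontal component of n points toward azimuth atan2(n_x, n_y) = 135°, the dip direction.

true dip 65°, dip direction 135°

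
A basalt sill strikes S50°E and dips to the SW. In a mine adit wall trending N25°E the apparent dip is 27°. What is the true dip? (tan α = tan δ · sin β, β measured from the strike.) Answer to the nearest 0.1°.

The section is 75° from the strike.
tan(true dip) = tan 27° / sin 75° = 0.5275
δ = arctan(0.5275) = 27.81°

27.8°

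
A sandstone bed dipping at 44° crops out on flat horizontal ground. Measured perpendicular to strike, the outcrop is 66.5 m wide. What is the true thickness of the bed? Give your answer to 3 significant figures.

True thickness t = w · sin(dip) = 66.5 × sin 44°
t = 66.5 × 0.6947 = 46.195 m

46.2 m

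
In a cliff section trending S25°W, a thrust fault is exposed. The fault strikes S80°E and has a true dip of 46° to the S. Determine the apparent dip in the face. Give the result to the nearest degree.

Angle between strike (S80°E) and section (S25°W): β = 75°.
tan α = tan 46° × sin 75° = 1.0355 × 0.9659 = 1.0002
apparent dip = arctan 1.0002 = 45.01°

45°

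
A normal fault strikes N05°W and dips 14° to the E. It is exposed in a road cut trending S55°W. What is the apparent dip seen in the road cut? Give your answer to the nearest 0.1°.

12.2°

The section lies 60° from the strike.
tan(apparent dip) = tan 14° · sin 60° = 0.2159
α = arctan(0.2159) = 12.18°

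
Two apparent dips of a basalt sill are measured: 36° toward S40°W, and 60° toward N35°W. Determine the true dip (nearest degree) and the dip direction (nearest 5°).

Represent each trace as a vector plunging at its apparent dip toward its trend (east-north-up frame): v₁ = (-0.520, -0.620, -0.588), v₂ = (-0.287, 0.410, -0.866).
Cross product v₁ × v₂ gives the pole to the plane: n ∝ (-0.777, 0.282, 0.391).
tan δ = √(n_x²+n_y²)/n_z = 0.827/0.391, so δ = 64.7°.
Dip direction = azimuth of (n_x, n_y) = atan2(-0.777, 0.282) = 290°.

true dip 65°, dip direction 290°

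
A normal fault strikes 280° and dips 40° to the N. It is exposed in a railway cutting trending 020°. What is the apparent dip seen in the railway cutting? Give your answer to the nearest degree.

Angle between strike (280°) and section (020°): β = 80°.
tan α = tan 40° × sin 80° = 0.8391 × 0.9848 = 0.8264
α = arctan(0.8264) = 39.57°

40°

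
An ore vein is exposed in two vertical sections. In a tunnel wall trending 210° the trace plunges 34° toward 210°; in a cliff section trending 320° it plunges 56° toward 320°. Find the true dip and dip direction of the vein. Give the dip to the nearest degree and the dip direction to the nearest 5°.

Represent each trace as a vector plunging at its apparent dip toward its trend (east-north-up frame): v₁ = (-0.415, -0.718, -0.559), v₂ = (-0.359, 0.428, -0.829).
n = v₁ × v₂ = (-0.835, 0.143, 0.436) (taken with n_z > 0).
True dip = arccos(n_z / |n|) = arccos(0.4574) = 62.8°.
Dip direction = atan2(-0.835, 0.143) = 280° (azimuth of n's horizontal projection).

true dip 63°, dip direction 280°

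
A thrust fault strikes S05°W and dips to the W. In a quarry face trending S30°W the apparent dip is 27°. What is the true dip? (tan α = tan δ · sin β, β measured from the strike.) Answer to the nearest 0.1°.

50.3°

β = acute angle between strike S05°W and section S30°W = 25°.
tan δ = tan α / sin β = tan 27° / sin 25° = 0.5095 / 0.4226 = 1.2056
δ = arctan(1.2056) = 50.33°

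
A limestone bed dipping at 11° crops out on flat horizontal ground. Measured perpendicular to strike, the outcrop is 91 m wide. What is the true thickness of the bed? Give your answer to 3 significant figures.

True thickness t = w · sin(dip) = 91 × sin 11°
t = 91 × 0.1908 = 17.364 m

17.4 m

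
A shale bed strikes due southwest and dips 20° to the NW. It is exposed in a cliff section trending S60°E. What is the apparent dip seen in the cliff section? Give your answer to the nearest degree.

The section lies 75° from the strike.
tan(apparent dip) = tan 20° · sin 75° = 0.3516
α = arctan(0.3516) = 19.37°

19°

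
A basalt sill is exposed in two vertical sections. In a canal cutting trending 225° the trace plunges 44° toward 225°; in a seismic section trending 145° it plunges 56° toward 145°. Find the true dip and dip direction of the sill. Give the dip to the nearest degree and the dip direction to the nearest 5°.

true dip 59°, dip direction 170°

The two traces are lines in the plane: v₁ = (sin 225°·cos 44°, cos 225°·cos 44°, −sin 44°), v₂ = (sin 145°·cos 56°, cos 145°·cos 56°, −sin 56°).
n = v₁ × v₂ = (0.103, -0.644, 0.396) (taken with n_z > 0).
True dip = arccos(n_z / |n|) = arccos(0.5188) = 58.7°.
The horizontal component of n points toward azimuth atan2(n_x, n_y) = 171°, the dip direction.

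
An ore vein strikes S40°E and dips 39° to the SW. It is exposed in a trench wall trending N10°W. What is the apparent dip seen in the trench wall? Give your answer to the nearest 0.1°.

The section lies 30° from the strike.
tan α = tan 39° × sin 30° = 0.8098 × 0.5000 = 0.4049
apparent dip = arctan 0.4049 = 22.04°

22.0°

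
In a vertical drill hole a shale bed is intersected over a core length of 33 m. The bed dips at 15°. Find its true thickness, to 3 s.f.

True thickness t = h · cos(dip) = 33 × cos 15°
t = 33 × 0.9659 = 31.876 m

31.9 m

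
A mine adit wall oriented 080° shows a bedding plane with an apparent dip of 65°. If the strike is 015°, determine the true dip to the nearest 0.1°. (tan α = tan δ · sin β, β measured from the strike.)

67.1°

The section is 65° from the strike.
tan δ = tan α / sin β = tan 65° / sin 65° = 2.1445 / 0.9063 = 2.3662
δ = arctan(2.3662) = 67.09°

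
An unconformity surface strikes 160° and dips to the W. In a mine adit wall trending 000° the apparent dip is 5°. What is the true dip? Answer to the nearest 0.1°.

The section is 20° from the strike.
tan δ = tan α / sin β = tan 5° / sin 20° = 0.0875 / 0.3420 = 0.2558
δ = arctan(0.2558) = 14.35°

14.3°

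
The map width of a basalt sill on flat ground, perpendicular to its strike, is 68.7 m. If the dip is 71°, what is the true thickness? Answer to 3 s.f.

True thickness t = w · sin(dip) = 68.7 × sin 71°
t = 68.7 × 0.9455 = 64.957 m

65.0 m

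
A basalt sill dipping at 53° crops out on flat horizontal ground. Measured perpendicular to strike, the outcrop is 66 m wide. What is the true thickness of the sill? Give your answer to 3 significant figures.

52.7 m

True thickness t = w · sin(dip) = 66 × sin 53°
t = 66 × 0.7986 = 52.710 m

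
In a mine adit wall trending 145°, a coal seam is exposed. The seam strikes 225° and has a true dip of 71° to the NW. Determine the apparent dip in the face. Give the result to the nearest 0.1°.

The section lies 80° from the strike.
tan(apparent dip) = tan 71° · sin 80° = 2.8601
α = arctan(2.8601) = 70.73°

70.7°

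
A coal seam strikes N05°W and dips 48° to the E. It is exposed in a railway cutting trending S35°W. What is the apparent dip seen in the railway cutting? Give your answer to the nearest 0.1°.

35.5°

The section lies 40° from the strike.
tan α = tan 48° × sin 40° = 1.1106 × 0.6428 = 0.7139
α = arctan(0.7139) = 35.52°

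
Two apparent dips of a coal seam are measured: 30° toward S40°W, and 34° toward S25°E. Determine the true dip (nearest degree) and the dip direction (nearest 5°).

true dip 37°, dip direction 180°

Each apparent-dip line lies in the plane. As unit vectors (x east, y north, z up), v₁ plunges 30°→S40°W and v₂ plunges 34°→S25°E.
Cross product v₁ × v₂ gives the pole to the plane: n ∝ (-0.005, -0.486, 0.651).
tan δ = √(n_x²+n_y²)/n_z = 0.486/0.651, so δ = 36.8°.
Dip direction = azimuth of (n_x, n_y) = atan2(-0.005, -0.486) = 181°.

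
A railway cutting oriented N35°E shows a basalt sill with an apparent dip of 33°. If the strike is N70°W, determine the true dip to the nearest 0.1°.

33.9°

The section is 75° from the strike.
tan δ = tan α / sin β = tan 33° / sin 75° = 0.6494 / 0.9659 = 0.6723
true dip = arctan 0.6723 = 33.91°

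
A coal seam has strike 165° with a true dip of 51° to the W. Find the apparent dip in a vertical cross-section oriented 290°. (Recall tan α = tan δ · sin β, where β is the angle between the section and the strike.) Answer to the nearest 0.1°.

45.3°

Angle between strike (165°) and section (290°): β = 55°.
tan α = tan 51° × sin 55° = 1.2349 × 0.8192 = 1.0116
α = arctan(1.0116) = 45.33°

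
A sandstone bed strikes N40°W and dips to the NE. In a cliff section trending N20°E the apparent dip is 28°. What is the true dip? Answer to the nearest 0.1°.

β = acute angle between strike N40°W and section N20°E = 60°.
tan δ = tan α / sin β = tan 28° / sin 60° = 0.5317 / 0.8660 = 0.6140
true dip = arctan 0.6140 = 31.55°

31.5°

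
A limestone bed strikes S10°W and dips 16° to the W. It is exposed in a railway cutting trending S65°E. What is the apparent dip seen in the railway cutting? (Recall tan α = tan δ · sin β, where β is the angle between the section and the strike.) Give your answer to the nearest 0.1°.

The strike is S10°W and the section trends S65°E; the acute angle between them is β = 75°.
tan α = tan 16° × sin 75° = 0.2867 × 0.9659 = 0.2770
α = arctan(0.2770) = 15.48°

15.5°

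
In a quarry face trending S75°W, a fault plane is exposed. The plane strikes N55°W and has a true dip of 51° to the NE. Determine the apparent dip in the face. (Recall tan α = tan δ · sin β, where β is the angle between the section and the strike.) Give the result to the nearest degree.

The section lies 50° from the strike.
tan α = tan 51° × sin 50° = 1.2349 × 0.7660 = 0.9460
α = arctan(0.9460) = 43.41°

43°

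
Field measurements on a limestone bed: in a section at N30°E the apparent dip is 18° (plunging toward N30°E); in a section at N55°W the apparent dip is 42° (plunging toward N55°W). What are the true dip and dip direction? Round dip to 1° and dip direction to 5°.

Represent each trace as a vector plunging at its apparent dip toward its trend (east-north-up frame): v₁ = (0.476, 0.824, -0.309), v₂ = (-0.609, 0.426, -0.669).
The plane normal is n = v₁ × v₂ ∝ (-0.419, 0.506, 0.704).
True dip = arccos(n_z / |n|) = arccos(0.7309) = 43.0°.
Dip direction = atan2(-0.419, 0.506) = 320° (azimuth of n's horizontal projection).

true dip 43°, dip direction 320°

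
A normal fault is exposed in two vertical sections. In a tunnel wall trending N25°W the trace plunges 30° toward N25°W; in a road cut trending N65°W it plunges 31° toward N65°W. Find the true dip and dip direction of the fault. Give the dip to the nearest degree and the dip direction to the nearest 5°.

true dip 32°, dip direction 310°

Each apparent-dip line lies in the plane. As unit vectors (x east, y north, z up), v₁ plunges 30°→N25°W and v₂ plunges 31°→N65°W.
Cross product v₁ × v₂ gives the pole to the plane: n ∝ (-0.223, 0.200, 0.477).
tan δ = √(n_x²+n_y²)/n_z = 0.300/0.477, so δ = 32.1°.
Dip direction = azimuth of (n_x, n_y) = atan2(-0.223, 0.200) = 312°.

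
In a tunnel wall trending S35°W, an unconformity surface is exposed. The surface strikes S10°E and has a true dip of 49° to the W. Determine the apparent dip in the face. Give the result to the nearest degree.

Angle between strike (S10°E) and section (S35°W): β = 45°.
tan(apparent dip) = tan 49° · sin 45° = 0.8134
α = arctan(0.8134) = 39.13°

39°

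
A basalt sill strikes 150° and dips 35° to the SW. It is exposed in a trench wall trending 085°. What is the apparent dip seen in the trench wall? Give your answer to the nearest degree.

32°

The strike is 150° and the section trends 085°; the acute angle between them is β = 65°.
tan α = tan 35° × sin 65° = 0.7002 × 0.9063 = 0.6346
α = arctan(0.6346) = 32.40°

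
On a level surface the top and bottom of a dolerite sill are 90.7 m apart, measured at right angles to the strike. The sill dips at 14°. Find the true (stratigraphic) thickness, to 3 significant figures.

21.9 m

True thickness t = w · sin(dip) = 90.7 × sin 14°
t = 90.7 × 0.2419 = 21.942 m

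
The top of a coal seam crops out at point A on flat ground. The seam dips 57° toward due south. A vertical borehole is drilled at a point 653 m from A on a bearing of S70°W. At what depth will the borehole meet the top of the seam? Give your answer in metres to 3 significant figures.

The hole lies 70° from the dip direction, so the down-dip offset is 653 × cos 70° = 223.34 m.
Depth = down-dip offset × tan(dip) = 223.34 × tan 57° = 223.34 × 1.5399
Depth = 343.91 m

344 m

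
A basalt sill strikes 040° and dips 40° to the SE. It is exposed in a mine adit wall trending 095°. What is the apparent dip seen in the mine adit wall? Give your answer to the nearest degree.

35°

The section lies 55° from the strike.
tan(apparent dip) = tan 40° · sin 55° = 0.6874
α = arctan(0.6874) = 34.50°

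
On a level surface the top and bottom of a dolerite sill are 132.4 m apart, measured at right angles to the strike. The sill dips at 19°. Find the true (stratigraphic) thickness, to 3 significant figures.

43.1 m

True thickness t = w · sin(dip) = 132.4 × sin 19°
t = 132.4 × 0.3256 = 43.105 m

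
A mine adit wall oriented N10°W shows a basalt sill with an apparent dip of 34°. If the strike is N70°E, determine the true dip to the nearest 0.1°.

The section is 80° from the strike.
tan δ = tan α / sin β = tan 34° / sin 80° = 0.6745 / 0.9848 = 0.6849
δ = arctan(0.6849) = 34.41°

34.4°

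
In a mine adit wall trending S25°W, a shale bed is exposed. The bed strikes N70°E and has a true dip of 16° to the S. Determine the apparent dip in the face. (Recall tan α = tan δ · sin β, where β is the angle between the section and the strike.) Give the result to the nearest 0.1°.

11.5°

The section lies 45° from the strike.
tan α = tan 16° × sin 45° = 0.2867 × 0.7071 = 0.2028
apparent dip = arctan 0.2028 = 11.46°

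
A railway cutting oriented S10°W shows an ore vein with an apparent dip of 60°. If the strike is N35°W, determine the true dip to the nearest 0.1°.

67.8°

β = acute angle between strike N35°W and section S10°W = 45°.
tan(true dip) = tan 60° / sin 45° = 2.4495
true dip = arctan 2.4495 = 67.79°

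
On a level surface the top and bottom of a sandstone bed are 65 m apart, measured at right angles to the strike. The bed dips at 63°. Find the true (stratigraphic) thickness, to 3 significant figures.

57.9 m

True thickness t = w · sin(dip) = 65 × sin 63°
t = 65 × 0.8910 = 57.915 m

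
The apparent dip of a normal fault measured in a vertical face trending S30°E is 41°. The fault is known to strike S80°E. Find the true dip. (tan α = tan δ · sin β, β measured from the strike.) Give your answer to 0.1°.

β = acute angle between strike S80°E and section S30°E = 50°.
tan δ = tan α / sin β = tan 41° / sin 50° = 0.8693 / 0.7660 = 1.1348
true dip = arctan 1.1348 = 48.61°

48.6°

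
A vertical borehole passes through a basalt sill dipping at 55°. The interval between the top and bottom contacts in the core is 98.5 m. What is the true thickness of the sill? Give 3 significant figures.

True thickness t = h · cos(dip) = 98.5 × cos 55°
t = 98.5 × 0.5736 = 56.497 m

56.5 m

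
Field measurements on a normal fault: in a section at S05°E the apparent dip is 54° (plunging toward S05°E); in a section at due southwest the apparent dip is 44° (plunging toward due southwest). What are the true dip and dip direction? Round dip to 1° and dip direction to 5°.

Each apparent-dip line lies in the plane. As unit vectors (x east, y north, z up), v₁ plunges 54°→S05°E and v₂ plunges 44°→due southwest.
The plane normal is n = v₁ × v₂ ∝ (0.005, -0.447, 0.324).
tan δ = √(n_x²+n_y²)/n_z = 0.447/0.324, so δ = 54.1°.
Dip direction = atan2(0.005, -0.447) = 179° (azimuth of n's horizontal projection).

true dip 54°, dip direction 180°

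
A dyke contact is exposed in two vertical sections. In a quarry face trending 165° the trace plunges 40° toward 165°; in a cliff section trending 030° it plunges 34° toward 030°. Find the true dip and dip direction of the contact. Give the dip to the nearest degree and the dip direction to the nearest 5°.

true dip 63°, dip direction 100°

The two traces are lines in the plane: v₁ = (sin 165°·cos 40°, cos 165°·cos 40°, −sin 40°), v₂ = (sin 30°·cos 34°, cos 30°·cos 34°, −sin 34°).
The plane normal is n = v₁ × v₂ ∝ (0.875, -0.156, 0.449).
Dip δ = arctan(|n_h|/n_z) = arctan(0.889/0.449) = 63.2°.
Dip direction = atan2(0.875, -0.156) = 100° (azimuth of n's horizontal projection).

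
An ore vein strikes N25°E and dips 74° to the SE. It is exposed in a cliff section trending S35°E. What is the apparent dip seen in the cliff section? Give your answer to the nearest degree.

The section lies 60° from the strike.
tan α = tan 74° × sin 60° = 3.4874 × 0.8660 = 3.0202
apparent dip = arctan 3.0202 = 71.68°

72°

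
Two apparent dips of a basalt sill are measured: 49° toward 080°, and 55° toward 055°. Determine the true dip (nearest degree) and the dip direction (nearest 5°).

true dip 56°, dip direction 040°

Each apparent-dip line lies in the plane. As unit vectors (x east, y north, z up), v₁ plunges 49°→080° and v₂ plunges 55°→055°.
n = v₁ × v₂ = (0.155, 0.175, 0.159) (taken with n_z > 0).
Dip δ = arctan(|n_h|/n_z) = arctan(0.233/0.159) = 55.7°.
The horizontal component of n points toward azimuth atan2(n_x, n_y) = 42°, the dip direction.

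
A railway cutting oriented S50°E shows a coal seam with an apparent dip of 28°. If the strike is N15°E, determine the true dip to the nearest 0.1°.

30.4°

The section is 65° from the strike.
tan(true dip) = tan 28° / sin 65° = 0.5867
δ = arctan(0.5867) = 30.40°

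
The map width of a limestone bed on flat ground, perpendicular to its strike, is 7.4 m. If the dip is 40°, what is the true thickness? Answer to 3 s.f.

4.76 m

True thickness t = w · sin(dip) = 7.4 × sin 40°
t = 7.4 × 0.6428 = 4.757 m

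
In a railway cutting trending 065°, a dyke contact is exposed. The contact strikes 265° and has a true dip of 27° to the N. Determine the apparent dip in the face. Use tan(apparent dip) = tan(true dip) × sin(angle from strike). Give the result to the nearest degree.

The strike is 265° and the section trends 065°; the acute angle between them is β = 20°.
tan α = tan 27° × sin 20° = 0.5095 × 0.3420 = 0.1743
apparent dip = arctan 0.1743 = 9.89°

10°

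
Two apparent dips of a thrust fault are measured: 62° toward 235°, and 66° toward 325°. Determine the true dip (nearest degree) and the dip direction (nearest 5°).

Represent each trace as a vector plunging at its apparent dip toward its trend (east-north-up frame): v₁ = (-0.385, -0.269, -0.883), v₂ = (-0.233, 0.333, -0.914).
Cross product v₁ × v₂ gives the pole to the plane: n ∝ (-0.540, 0.145, 0.191).
tan δ = √(n_x²+n_y²)/n_z = 0.559/0.191, so δ = 71.2°.
Dip direction = azimuth of (n_x, n_y) = atan2(-0.540, 0.145) = 285°.

true dip 71°, dip direction 285°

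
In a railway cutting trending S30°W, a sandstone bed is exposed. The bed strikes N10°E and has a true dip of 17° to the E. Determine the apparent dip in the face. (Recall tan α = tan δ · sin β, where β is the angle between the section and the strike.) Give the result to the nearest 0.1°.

6.0°

The strike is N10°E and the section trends S30°W; the acute angle between them is β = 20°.
tan(apparent dip) = tan 17° · sin 20° = 0.1046
apparent dip = arctan 0.1046 = 5.97°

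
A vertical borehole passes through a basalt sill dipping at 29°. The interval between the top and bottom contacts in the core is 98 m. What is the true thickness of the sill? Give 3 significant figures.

True thickness t = h · cos(dip) = 98 × cos 29°
t = 98 × 0.8746 = 85.713 m

85.7 m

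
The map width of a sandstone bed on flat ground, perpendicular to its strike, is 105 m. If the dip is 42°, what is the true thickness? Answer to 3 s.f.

70.3 m

True thickness t = w · sin(dip) = 105 × sin 42°
t = 105 × 0.6691 = 70.259 m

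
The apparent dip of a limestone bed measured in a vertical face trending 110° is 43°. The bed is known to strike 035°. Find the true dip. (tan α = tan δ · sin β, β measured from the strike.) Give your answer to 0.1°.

44.0°

The section is 75° from the strike.
tan δ = tan α / sin β = tan 43° / sin 75° = 0.9325 / 0.9659 = 0.9654
δ = arctan(0.9654) = 43.99°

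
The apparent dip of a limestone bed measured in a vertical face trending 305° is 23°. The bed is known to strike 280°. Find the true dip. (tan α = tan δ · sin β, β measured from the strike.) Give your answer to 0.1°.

45.1°

The section is 25° from the strike.
tan δ = tan α / sin β = tan 23° / sin 25° = 0.4245 / 0.4226 = 1.0044
δ = arctan(1.0044) = 45.13°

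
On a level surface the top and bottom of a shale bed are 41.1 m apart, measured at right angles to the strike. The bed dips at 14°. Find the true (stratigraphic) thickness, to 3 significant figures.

True thickness t = w · sin(dip) = 41.1 × sin 14°
t = 41.1 × 0.2419 = 9.943 m

9.94 m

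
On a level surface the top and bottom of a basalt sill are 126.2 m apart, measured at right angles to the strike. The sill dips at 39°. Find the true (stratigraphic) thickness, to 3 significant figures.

79.4 m

True thickness t = w · sin(dip) = 126.2 × sin 39°
t = 126.2 × 0.6293 = 79.420 m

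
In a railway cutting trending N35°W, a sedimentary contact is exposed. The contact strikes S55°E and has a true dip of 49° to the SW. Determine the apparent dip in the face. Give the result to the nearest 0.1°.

The strike is S55°E and the section trends N35°W; the acute angle between them is β = 20°.
tan(apparent dip) = tan 49° · sin 20° = 0.3934
apparent dip = arctan 0.3934 = 21.48°

21.5°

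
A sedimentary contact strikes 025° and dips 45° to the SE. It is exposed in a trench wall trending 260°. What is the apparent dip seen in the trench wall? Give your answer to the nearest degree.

39°

Angle between strike (025°) and section (260°): β = 55°.
tan(apparent dip) = tan 45° · sin 55° = 0.8192
α = arctan(0.8192) = 39.32°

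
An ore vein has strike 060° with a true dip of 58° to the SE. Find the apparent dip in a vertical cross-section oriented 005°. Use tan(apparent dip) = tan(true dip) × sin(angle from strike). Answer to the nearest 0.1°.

The strike is 060° and the section trends 005°; the acute angle between them is β = 55°.
tan(apparent dip) = tan 58° · sin 55° = 1.3109
α = arctan(1.3109) = 52.66°

52.7°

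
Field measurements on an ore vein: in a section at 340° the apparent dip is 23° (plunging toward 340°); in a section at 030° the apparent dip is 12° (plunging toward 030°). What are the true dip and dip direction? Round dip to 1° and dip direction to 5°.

true dip 23°, dip direction 330°

Represent each trace as a vector plunging at its apparent dip toward its trend (east-north-up frame): v₁ = (-0.315, 0.865, -0.391), v₂ = (0.489, 0.847, -0.208).
Cross product v₁ × v₂ gives the pole to the plane: n ∝ (-0.151, 0.257, 0.690).
tan δ = √(n_x²+n_y²)/n_z = 0.298/0.690, so δ = 23.4°.
Dip direction = atan2(-0.151, 0.257) = 329° (azimuth of n's horizontal projection).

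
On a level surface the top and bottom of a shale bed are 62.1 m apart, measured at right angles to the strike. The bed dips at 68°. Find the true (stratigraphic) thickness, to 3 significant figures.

57.6 m

True thickness t = w · sin(dip) = 62.1 × sin 68°
t = 62.1 × 0.9272 = 57.578 m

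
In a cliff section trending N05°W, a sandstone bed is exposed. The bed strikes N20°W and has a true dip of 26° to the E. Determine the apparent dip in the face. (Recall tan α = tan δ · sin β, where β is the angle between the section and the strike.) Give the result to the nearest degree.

7°

The strike is N20°W and the section trends N05°W; the acute angle between them is β = 15°.
tan(apparent dip) = tan 26° · sin 15° = 0.1262
apparent dip = arctan 0.1262 = 7.19°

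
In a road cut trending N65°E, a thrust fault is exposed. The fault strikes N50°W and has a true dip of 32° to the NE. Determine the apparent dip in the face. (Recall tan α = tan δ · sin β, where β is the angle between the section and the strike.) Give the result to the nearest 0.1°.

29.5°

The section lies 65° from the strike.
tan α = tan 32° × sin 65° = 0.6249 × 0.9063 = 0.5663
apparent dip = arctan 0.5663 = 29.52°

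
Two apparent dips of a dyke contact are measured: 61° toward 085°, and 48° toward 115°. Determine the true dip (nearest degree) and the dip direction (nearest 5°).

true dip 64°, dip direction 060°

Each apparent-dip line lies in the plane. As unit vectors (x east, y north, z up), v₁ plunges 61°→085° and v₂ plunges 48°→115°.
The plane normal is n = v₁ × v₂ ∝ (0.279, 0.171, 0.162).
tan δ = √(n_x²+n_y²)/n_z = 0.327/0.162, so δ = 63.6°.
Dip direction = azimuth of (n_x, n_y) = atan2(0.279, 0.171) = 58°.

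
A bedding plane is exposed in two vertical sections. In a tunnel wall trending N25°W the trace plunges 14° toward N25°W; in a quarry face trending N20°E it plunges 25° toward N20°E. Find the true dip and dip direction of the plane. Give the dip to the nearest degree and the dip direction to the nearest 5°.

true dip 26°, dip direction 035°

Represent each trace as a vector plunging at its apparent dip toward its trend (east-north-up frame): v₁ = (-0.410, 0.879, -0.242), v₂ = (0.310, 0.852, -0.423).
The plane normal is n = v₁ × v₂ ∝ (0.166, 0.248, 0.622).
True dip = arccos(n_z / |n|) = arccos(0.9015) = 25.6°.
The horizontal component of n points toward azimuth atan2(n_x, n_y) = 34°, the dip direction.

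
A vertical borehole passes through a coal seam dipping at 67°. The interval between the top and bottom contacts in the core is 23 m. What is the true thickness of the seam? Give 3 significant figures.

8.99 m

True thickness t = h · cos(dip) = 23 × cos 67°
t = 23 × 0.3907 = 8.987 m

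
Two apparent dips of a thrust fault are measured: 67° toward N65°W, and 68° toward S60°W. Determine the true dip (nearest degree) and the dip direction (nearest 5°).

Represent each trace as a vector plunging at its apparent dip toward its trend (east-north-up frame): v₁ = (-0.354, 0.165, -0.921), v₂ = (-0.324, -0.187, -0.927).
n = v₁ × v₂ = (-0.326, -0.030, 0.120) (taken with n_z > 0).
True dip = arccos(n_z / |n|) = arccos(0.3444) = 69.9°.
The horizontal component of n points toward azimuth atan2(n_x, n_y) = 265°, the dip direction.

true dip 70°, dip direction 265°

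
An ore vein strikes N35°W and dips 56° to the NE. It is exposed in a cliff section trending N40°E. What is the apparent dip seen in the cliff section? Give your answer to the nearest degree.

The strike is N35°W and the section trends N40°E; the acute angle between them is β = 75°.
tan α = tan 56° × sin 75° = 1.4826 × 0.9659 = 1.4320
α = arctan(1.4320) = 55.07°

55°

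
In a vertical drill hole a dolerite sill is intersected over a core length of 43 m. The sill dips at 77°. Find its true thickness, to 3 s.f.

True thickness t = h · cos(dip) = 43 × cos 77°
t = 43 × 0.2250 = 9.673 m

9.67 m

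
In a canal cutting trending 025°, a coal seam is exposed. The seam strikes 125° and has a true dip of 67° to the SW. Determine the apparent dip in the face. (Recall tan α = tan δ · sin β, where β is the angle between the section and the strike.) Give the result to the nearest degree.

67°

The strike is 125° and the section trends 025°; the acute angle between them is β = 80°.
tan(apparent dip) = tan 67° · sin 80° = 2.3201
α = arctan(2.3201) = 66.68°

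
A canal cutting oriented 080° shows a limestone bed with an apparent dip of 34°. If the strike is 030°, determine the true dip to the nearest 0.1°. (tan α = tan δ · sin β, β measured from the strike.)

β = acute angle between strike 030° and section 080° = 50°.
tan δ = tan α / sin β = tan 34° / sin 50° = 0.6745 / 0.7660 = 0.8805
true dip = arctan 0.8805 = 41.36°

41.4°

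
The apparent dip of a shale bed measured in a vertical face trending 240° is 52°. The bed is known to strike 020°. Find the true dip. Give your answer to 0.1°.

β = acute angle between strike 020° and section 240° = 40°.
tan(true dip) = tan 52° / sin 40° = 1.9912
δ = arctan(1.9912) = 63.33°

63.3°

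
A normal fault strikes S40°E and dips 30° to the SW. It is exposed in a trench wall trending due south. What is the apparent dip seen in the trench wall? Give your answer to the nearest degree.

The section lies 40° from the strike.
tan α = tan 30° × sin 40° = 0.5774 × 0.6428 = 0.3711
α = arctan(0.3711) = 20.36°

20°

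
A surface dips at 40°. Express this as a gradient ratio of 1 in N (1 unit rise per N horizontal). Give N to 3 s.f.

1 : N means tan θ = 1/N, so N = 1/tan 40° = 1/0.8391

1 in 1.19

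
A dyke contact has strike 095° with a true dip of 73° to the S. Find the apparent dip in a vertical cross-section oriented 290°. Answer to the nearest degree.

The section lies 15° from the strike.
tan α = tan 73° × sin 15° = 3.2709 × 0.2588 = 0.8466
α = arctan(0.8466) = 40.25°

40°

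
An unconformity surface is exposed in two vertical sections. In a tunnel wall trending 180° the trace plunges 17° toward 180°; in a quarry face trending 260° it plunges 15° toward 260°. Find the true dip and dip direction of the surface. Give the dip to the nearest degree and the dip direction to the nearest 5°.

Represent each trace as a vector plunging at its apparent dip toward its trend (east-north-up frame): v₁ = (0.000, -0.956, -0.292), v₂ = (-0.951, -0.168, -0.259).
n = v₁ × v₂ = (-0.198, -0.278, 0.910) (taken with n_z > 0).
True dip = arccos(n_z / |n|) = arccos(0.9361) = 20.6°.
The horizontal component of n points toward azimuth atan2(n_x, n_y) = 216°, the dip direction.

true dip 21°, dip direction 215°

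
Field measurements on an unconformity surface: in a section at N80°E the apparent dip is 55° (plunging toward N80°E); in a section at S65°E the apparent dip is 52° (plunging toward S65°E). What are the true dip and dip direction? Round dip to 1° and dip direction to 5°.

Each apparent-dip line lies in the plane. As unit vectors (x east, y north, z up), v₁ plunges 55°→N80°E and v₂ plunges 52°→S65°E.
The plane normal is n = v₁ × v₂ ∝ (0.292, 0.012, 0.203).
True dip = arccos(n_z / |n|) = arccos(0.5701) = 55.2°.
Dip direction = azimuth of (n_x, n_y) = atan2(0.292, 0.012) = 88°.

true dip 55°, dip direction 090°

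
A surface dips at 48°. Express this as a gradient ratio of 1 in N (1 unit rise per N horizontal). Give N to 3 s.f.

1 in 0.900

1 : N means tan θ = 1/N, so N = 1/tan 48° = 1/1.1106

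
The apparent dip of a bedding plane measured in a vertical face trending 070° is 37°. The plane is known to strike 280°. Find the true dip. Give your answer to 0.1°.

The section is 30° from the strike.
tan(true dip) = tan 37° / sin 30° = 1.5071
true dip = arctan 1.5071 = 56.43°

56.4°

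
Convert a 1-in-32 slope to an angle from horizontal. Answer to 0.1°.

1.8°

tan θ = 1/32 = 0.0312
θ = arctan(0.0312) = 1.79°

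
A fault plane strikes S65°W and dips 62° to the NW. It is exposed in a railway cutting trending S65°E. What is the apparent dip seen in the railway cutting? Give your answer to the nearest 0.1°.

The strike is S65°W and the section trends S65°E; the acute angle between them is β = 50°.
tan α = tan 62° × sin 50° = 1.8807 × 0.7660 = 1.4407
α = arctan(1.4407) = 55.24°

55.2°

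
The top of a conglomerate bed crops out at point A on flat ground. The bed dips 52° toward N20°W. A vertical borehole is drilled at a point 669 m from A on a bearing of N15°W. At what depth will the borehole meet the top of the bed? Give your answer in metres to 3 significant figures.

853 m

The hole lies 5° from the dip direction, so the down-dip offset is 669 × cos 5° = 666.45 m.
Depth = down-dip offset × tan(dip) = 666.45 × tan 52° = 666.45 × 1.2799
Depth = 853.02 m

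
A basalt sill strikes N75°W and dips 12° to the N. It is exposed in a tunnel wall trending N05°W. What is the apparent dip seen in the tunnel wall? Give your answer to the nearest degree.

11°

The strike is N75°W and the section trends N05°W; the acute angle between them is β = 70°.
tan(apparent dip) = tan 12° · sin 70° = 0.1997
apparent dip = arctan 0.1997 = 11.30°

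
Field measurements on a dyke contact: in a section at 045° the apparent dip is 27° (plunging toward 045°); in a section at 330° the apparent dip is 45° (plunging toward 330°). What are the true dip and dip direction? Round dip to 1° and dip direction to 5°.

The two traces are lines in the plane: v₁ = (sin 45°·cos 27°, cos 45°·cos 27°, −sin 27°), v₂ = (sin 330°·cos 45°, cos 330°·cos 45°, −sin 45°).
Cross product v₁ × v₂ gives the pole to the plane: n ∝ (-0.167, 0.606, 0.609).
True dip = arccos(n_z / |n|) = arccos(0.6955) = 45.9°.
Dip direction = azimuth of (n_x, n_y) = atan2(-0.167, 0.606) = 345°.

true dip 46°, dip direction 345°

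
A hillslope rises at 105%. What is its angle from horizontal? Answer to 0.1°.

tan θ = 105/100 = 1.0500
θ = arctan(1.0500) = 46.40°

46.4°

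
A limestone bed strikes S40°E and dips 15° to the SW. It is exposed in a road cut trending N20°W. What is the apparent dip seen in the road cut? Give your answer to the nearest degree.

Angle between strike (S40°E) and section (N20°W): β = 20°.
tan α = tan 15° × sin 20° = 0.2679 × 0.3420 = 0.0916
apparent dip = arctan 0.0916 = 5.24°

5°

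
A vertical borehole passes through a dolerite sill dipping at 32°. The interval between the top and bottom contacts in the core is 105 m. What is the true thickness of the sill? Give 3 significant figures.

True thickness t = h · cos(dip) = 105 × cos 32°
t = 105 × 0.8480 = 89.045 m

89.0 m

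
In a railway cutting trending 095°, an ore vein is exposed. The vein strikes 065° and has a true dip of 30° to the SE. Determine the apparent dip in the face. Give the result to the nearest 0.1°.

16.1°

The strike is 065° and the section trends 095°; the acute angle between them is β = 30°.
tan(apparent dip) = tan 30° · sin 30° = 0.2887
apparent dip = arctan 0.2887 = 16.10°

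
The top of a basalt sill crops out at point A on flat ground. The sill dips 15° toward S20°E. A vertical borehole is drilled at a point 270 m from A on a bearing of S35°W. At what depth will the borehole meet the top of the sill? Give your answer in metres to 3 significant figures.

41.5 m

The hole lies 55° from the dip direction, so the down-dip offset is 270 × cos 55° = 154.87 m.
Depth = down-dip offset × tan(dip) = 154.87 × tan 15° = 154.87 × 0.2679
Depth = 41.50 m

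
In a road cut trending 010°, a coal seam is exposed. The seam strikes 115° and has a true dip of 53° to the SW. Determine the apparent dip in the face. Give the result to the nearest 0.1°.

52.0°

Angle between strike (115°) and section (010°): β = 75°.
tan α = tan 53° × sin 75° = 1.3270 × 0.9659 = 1.2818
α = arctan(1.2818) = 52.04°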